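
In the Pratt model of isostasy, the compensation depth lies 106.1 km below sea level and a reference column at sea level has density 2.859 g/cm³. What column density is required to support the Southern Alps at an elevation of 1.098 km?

2.83 g/cm³

Pratt balance: ρ_ref D = ρ (D + h).
ρ = ρ_ref D/(D + h) = 2.859 × 106.1 km/(106.1 km + 1.098 km) = 2.83 g/cm³.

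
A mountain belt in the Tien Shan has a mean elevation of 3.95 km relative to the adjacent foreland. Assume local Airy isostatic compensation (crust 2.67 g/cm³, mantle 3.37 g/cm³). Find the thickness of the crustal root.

For local isostatic compensation: the weight of the topography is balanced by the buoyancy of the root, ρ_c h = (ρ_m − ρ_c) r.
r = h · ρ_c / (ρ_m − ρ_c) = 3.95 km × 2.67 / (3.37 − 2.67) = 15.1 km.

15.1 km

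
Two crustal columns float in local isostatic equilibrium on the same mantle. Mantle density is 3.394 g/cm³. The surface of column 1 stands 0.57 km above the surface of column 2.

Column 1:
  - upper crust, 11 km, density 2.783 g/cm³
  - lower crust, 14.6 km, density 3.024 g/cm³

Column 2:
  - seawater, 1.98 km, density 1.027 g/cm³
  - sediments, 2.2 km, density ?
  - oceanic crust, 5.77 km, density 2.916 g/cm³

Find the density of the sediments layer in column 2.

Take the compensation level at the base of the deeper column (depth z_c below the surface of column 1) and equate Σ ρ_i t_i down to z_c; mantle fills any gap and the z_c terms cancel.
Column 1: 11×2.783 + 14.6×3.024 + (z_c − 25.6)×3.394
Column 2: 0.57×0 + 1.98×1.027 + 2.2×ρ + 5.77×2.916 + (z_c − 0.57 − 9.95)×3.394
The z_c×3.394 term appears on both sides and cancels. Collect the known terms of each column as K = Σ(ρt)_known − 3.394 × (depth of known layers): K_1 = 74.7634 − 3.394×25.6 = −12.123; K_2 = 18.85878 − 3.394×(0.57 + 9.95) = −16.8461.
Balance: K_1 = K_2 + 2.2×ρ, so ρ = (K_1 − K_2)/2.2 = 4.7231/2.2 = 2.15 g/cm³.

2.15 g/cm³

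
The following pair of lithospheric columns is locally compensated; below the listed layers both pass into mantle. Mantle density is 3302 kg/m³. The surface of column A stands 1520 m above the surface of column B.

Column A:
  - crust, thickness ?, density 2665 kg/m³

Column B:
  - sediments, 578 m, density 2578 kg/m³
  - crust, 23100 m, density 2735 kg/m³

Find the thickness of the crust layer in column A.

Take the compensation level at the base of the deeper column (depth z_c below the surface of column A) and equate Σ ρ_i t_i down to z_c; mantle fills any gap and the z_c terms cancel.
Column A: x×2665 + (z_c − 0 − x)×3302
Column B: 1520×0 + 578×2578 + 23100×2735 + (z_c − 1520 − 23678)×3302
The z_c×3302 term appears on both sides and cancels. Collect the known terms of each column as K = Σ(ρt)_known − 3302 × (depth of known layers): K_A = 0 − 3302×0 = 0; K_B = 64668584 − 3302×(1520 + 23678) = −18535212.
Balance: K_A − x×(3302 − 2665) = K_B, so x = (K_A − K_B)/(3302 − 2665) = 18535200/637 = 29100 m.

29100 m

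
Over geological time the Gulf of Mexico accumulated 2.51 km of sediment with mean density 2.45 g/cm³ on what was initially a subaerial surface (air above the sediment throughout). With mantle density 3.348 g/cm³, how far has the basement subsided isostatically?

1.84 km

Subaerial load: s = t ρ_sed / ρ_m = 2.51 km × 2.45/3.348 = 1.84 km.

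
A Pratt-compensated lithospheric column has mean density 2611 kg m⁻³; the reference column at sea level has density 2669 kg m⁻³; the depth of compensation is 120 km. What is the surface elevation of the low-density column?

2.67 km

ρ_ref D = ρ (D + h) → h = D (ρ_ref − ρ)/ρ.
h = 120 km × (2669 − 2611)/2611 = 2.67 km.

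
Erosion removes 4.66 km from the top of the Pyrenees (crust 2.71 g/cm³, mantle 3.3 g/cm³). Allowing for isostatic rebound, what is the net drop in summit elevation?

0.833 km

Rebound u = e ρ_c/ρ_m = 4.66 km × 2.71/3.3 = 3.827 km.
Net surface drop = e − u = 4.66 km − 3.827 km = e (ρ_m − ρ_c)/ρ_m = 0.833 km.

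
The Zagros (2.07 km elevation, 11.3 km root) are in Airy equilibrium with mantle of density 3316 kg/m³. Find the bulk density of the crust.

2800 kg/m³

ρ_c h = (ρ_m − ρ_c) r → ρ_c (h + r) = ρ_m r → ρ_c = ρ_m r / (h + r).
ρ_c = 3316 × 11.3 km / (2.07 km + 11.3 km) = 2800 kg/m³.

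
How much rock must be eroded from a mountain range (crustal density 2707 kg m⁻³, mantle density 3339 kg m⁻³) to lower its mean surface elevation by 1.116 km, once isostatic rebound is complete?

5.9 km

Net drop Δ = e − u = e − e ρ_c/ρ_m = e (ρ_m − ρ_c)/ρ_m.
e = Δ ρ_m/(ρ_m − ρ_c) = 1.116 km × 3339/632 = 5.9 km.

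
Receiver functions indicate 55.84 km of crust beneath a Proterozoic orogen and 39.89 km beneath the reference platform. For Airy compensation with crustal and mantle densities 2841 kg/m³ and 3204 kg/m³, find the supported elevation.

1.81 km

Excess crust Δ = 55.84 km − 39.89 km = 15.95 km, split between elevation h and root r with h + r = Δ.
Airy balance ρ_c h = (ρ_m − ρ_c) r gives r = h ρ_c/(ρ_m − ρ_c), so h (1 + ρ_c/(ρ_m − ρ_c)) = Δ, i.e. h = Δ (ρ_m − ρ_c)/ρ_m.
h = 15.95 km × 363/3204 = 1.81 km.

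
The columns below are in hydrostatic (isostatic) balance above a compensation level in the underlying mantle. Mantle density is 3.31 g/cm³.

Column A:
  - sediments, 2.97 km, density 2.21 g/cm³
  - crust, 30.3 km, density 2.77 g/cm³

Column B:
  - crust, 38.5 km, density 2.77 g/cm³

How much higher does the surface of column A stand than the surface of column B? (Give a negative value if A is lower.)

For any compensation level in the mantle, the mantle terms cancel and isostasy reduces to e = (Σt_A − Σt_B) − (Σ(ρt)_A − Σ(ρt)_B) / ρ_m.
Σt_A = 33.27 km; Σt_B = 38.5 km; Σ(ρt)_A = 90.4947; Σ(ρt)_B = 106.645 (in km·g/cm³).
e = (33.27 − 38.5) − (90.4947 − 106.645) / 3.31 = −0.351 km.

−0.351 km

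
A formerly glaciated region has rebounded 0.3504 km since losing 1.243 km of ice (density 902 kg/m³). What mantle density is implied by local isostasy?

ρ_m = ρ_ice t / u = 902 × 1.243 km/0.3504 km = 3200 kg/m³.

3200 kg/m³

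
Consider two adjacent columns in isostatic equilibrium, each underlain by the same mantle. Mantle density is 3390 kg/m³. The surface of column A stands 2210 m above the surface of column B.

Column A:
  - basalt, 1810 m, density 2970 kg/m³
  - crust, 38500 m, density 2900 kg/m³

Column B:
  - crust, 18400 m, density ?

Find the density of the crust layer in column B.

2730 kg/m³

Take the compensation level at the base of the deeper column (depth z_c below the surface of column A) and equate Σ ρ_i t_i down to z_c; mantle fills any gap and the z_c terms cancel.
Column A: 1810×2970 + 38500×2900 + (z_c − 40310)×3390
Column B: 2210×0 + 18400×ρ + (z_c − 2210 − 18400)×3390
The z_c×3390 term appears on both sides and cancels. Collect the known terms of each column as K = Σ(ρt)_known − 3390 × (depth of known layers): K_A = 117025700 − 3390×40310 = −19625200; K_B = 0 − 3390×(2210 + 18400) = −69867900.
Balance: K_A = K_B + 18400×ρ, so ρ = (K_A − K_B)/18400 = 50242700/18400 = 2730 kg/m³.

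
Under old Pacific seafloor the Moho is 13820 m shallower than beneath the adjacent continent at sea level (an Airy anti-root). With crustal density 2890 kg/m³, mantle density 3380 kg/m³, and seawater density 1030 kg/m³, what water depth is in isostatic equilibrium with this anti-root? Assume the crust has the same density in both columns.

Replacing a thickness d of crust by seawater at the top must be balanced by replacing crust with mantle at the base: d (ρ_c − ρ_w) = a (ρ_m − ρ_c).
d = a (ρ_m − ρ_c)/(ρ_c − ρ_w) = 13820 m × 490/1860 = 3640 m.

3640 m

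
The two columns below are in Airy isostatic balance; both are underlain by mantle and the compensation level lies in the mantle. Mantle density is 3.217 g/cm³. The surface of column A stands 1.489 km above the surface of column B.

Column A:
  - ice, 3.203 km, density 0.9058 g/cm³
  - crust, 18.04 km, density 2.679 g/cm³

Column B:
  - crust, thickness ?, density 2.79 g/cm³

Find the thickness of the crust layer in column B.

28.8 km

Take the compensation level at the base of the deeper column (depth z_c below the surface of column A) and equate Σ ρ_i t_i down to z_c; mantle fills any gap and the z_c terms cancel.
Column A: 3.203×0.9058 + 18.04×2.679 + (z_c − 21.243)×3.217
Column B: 1.489×0 + x×2.79 + (z_c − 1.489 − 0 − x)×3.217
The z_c×3.217 term appears on both sides and cancels. Collect the known terms of each column as K = Σ(ρt)_known − 3.217 × (depth of known layers): K_A = 51.2304374 − 3.217×21.243 = −17.1082936; K_B = 0 − 3.217×(1.489 + 0) = −4.790113.
Balance: K_A = K_B − x×(3.217 − 2.79), so x = (K_B − K_A)/(3.217 − 2.79) = 12.3182/0.427 = 28.8 km.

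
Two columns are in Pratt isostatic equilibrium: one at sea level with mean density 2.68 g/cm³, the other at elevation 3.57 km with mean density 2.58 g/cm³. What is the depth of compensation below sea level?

ρ_ref D = ρ (D + h) → D (ρ_ref − ρ) = ρ h.
D = ρ h/(ρ_ref − ρ) = 2.58 × 3.57 km/(2.68 − 2.58) = 92.1 km.

92.1 km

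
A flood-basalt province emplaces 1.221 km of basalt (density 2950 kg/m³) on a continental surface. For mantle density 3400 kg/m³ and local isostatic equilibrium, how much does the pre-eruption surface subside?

1.06 km

Subaerial loading: s = t ρ_load / ρ_m.
s = 1.221 km × 2950/3400 = 1.06 km.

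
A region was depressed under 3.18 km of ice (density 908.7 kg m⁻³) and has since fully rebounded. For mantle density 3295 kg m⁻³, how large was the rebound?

Removing the load lets mantle flow back in; uplift u satisfies ρ_ice t = ρ_m u.
u = t ρ_ice/ρ_m = 3.18 km × 908.7/3295 = 0.877 km.

0.877 km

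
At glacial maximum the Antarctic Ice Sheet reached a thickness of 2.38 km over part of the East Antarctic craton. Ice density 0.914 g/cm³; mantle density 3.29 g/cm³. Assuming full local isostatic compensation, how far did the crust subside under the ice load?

Isostatic balance requires: the ice load ρ_ice t is balanced by mantle displaced below, ρ_m s.
s = t ρ_ice / ρ_m = 2.38 km × 0.914/3.29 = 0.661 km.

0.661 km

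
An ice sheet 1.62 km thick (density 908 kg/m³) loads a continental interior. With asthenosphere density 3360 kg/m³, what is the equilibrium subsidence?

Balancing pressure at the compensation depth: the ice load ρ_ice t is balanced by mantle displaced below, ρ_m s.
s = t ρ_ice / ρ_m = 1.62 km × 908/3360 = 0.438 km.

0.438 km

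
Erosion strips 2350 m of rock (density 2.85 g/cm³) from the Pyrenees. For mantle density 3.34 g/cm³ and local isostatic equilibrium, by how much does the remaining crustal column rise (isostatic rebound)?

Unloading: uplift u = e ρ_c/ρ_m = 2350 m × 2.85/3.34 = 2010 m.

2010 m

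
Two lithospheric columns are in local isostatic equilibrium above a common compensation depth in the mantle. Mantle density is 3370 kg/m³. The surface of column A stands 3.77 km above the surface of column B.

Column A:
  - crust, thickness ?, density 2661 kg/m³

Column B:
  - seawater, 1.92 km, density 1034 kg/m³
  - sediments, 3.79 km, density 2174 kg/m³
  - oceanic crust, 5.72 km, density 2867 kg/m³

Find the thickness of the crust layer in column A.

Take the compensation level at the base of the deeper column (depth z_c below the surface of column A) and equate Σ ρ_i t_i down to z_c; mantle fills any gap and the z_c terms cancel.
Column A: x×2661 + (z_c − 0 − x)×3370
Column B: 3.77×0 + 1.92×1034 + 3.79×2174 + 5.72×2867 + (z_c − 3.77 − 11.43)×3370
The z_c×3370 term appears on both sides and cancels. Collect the known terms of each column as K = Σ(ρt)_known − 3370 × (depth of known layers): K_A = 0 − 3370×0 = 0; K_B = 26623.98 − 3370×(3.77 + 11.43) = −24600.02.
Balance: K_A − x×(3370 − 2661) = K_B, so x = (K_A − K_B)/(3370 − 2661) = 24600/709 = 34.7 km.

34.7 km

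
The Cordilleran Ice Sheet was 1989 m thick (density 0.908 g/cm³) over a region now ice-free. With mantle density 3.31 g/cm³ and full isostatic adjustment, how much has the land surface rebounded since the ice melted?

546 m

Removing the load lets mantle flow back in; uplift u satisfies ρ_ice t = ρ_m u.
u = t ρ_ice/ρ_m = 1989 m × 0.908/3.31 = 546 m.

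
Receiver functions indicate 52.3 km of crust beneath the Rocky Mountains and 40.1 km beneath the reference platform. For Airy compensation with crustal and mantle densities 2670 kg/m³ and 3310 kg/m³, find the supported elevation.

Excess crust Δ = 52.3 km − 40.1 km = 12.2 km, split between elevation h and root r with h + r = Δ.
Airy balance ρ_c h = (ρ_m − ρ_c) r gives r = h ρ_c/(ρ_m − ρ_c), so h (1 + ρ_c/(ρ_m − ρ_c)) = Δ, i.e. h = Δ (ρ_m − ρ_c)/ρ_m.
h = 12.2 km × 640/3310 = 2.36 km.

2.36 km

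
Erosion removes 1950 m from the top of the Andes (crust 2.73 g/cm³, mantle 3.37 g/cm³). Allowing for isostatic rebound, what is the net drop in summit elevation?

Rebound u = e ρ_c/ρ_m = 1950 m × 2.73/3.37 = 1580 m.
Net surface drop = e − u = 1950 m − 1580 m = e (ρ_m − ρ_c)/ρ_m = 370 m.

370 m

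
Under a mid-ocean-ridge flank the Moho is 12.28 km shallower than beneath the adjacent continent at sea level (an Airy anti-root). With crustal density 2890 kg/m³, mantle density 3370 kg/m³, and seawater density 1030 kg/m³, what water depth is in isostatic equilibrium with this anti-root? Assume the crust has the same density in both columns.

Replacing a thickness d of crust by seawater at the top must be balanced by replacing crust with mantle at the base: d (ρ_c − ρ_w) = a (ρ_m − ρ_c).
d = a (ρ_m − ρ_c)/(ρ_c − ρ_w) = 12.28 km × 480/1860 = 3.17 km.

3.17 km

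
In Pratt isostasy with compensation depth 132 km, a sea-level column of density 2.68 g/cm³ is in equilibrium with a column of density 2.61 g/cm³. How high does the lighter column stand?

3.54 km

ρ_ref D = ρ (D + h) → h = D (ρ_ref − ρ)/ρ.
h = 132 km × (2.68 − 2.61)/2.61 = 3.54 km.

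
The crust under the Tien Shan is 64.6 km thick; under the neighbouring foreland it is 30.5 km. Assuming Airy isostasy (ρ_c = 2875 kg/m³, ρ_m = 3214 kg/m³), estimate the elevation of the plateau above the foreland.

Excess crust Δ = 64.6 km − 30.5 km = 34.1 km, split between elevation h and root r with h + r = Δ.
Airy balance ρ_c h = (ρ_m − ρ_c) r gives r = h ρ_c/(ρ_m − ρ_c), so h (1 + ρ_c/(ρ_m − ρ_c)) = Δ, i.e. h = Δ (ρ_m − ρ_c)/ρ_m.
h = 34.1 km × 339/3214 = 3.6 km.

3.6 km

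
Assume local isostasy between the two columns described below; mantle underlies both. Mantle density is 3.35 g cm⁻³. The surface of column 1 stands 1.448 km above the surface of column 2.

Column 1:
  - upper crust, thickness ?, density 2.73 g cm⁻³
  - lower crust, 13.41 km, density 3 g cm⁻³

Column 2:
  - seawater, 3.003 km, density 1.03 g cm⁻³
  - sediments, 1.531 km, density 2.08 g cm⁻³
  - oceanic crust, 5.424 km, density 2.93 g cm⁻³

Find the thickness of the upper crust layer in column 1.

Take the compensation level at the base of the deeper column (depth z_c below the surface of column 1) and equate Σ ρ_i t_i down to z_c; mantle fills any gap and the z_c terms cancel.
Column 1: x×2.73 + 13.41×3 + (z_c − 13.41 − x)×3.35
Column 2: 1.448×0 + 3.003×1.03 + 1.531×2.08 + 5.424×2.93 + (z_c − 1.448 − 9.958)×3.35
The z_c×3.35 term appears on both sides and cancels. Collect the known terms of each column as K = Σ(ρt)_known − 3.35 × (depth of known layers): K_1 = 40.23 − 3.35×13.41 = −4.6935; K_2 = 22.16989 − 3.35×(1.448 + 9.958) = −16.04021.
Balance: K_1 − x×(3.35 − 2.73) = K_2, so x = (K_1 − K_2)/(3.35 − 2.73) = 11.3467/0.62 = 18.3 km.

18.3 km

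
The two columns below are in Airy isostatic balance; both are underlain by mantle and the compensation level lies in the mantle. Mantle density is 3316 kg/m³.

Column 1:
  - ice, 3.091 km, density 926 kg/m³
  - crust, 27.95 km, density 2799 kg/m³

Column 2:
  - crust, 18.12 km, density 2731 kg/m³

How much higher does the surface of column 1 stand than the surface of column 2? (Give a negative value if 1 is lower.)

3.39 km

For any compensation level in the mantle, the mantle terms cancel and isostasy reduces to e = (Σt_1 − Σt_2) − (Σ(ρt)_1 − Σ(ρt)_2) / ρ_m.
Σt_1 = 31.041 km; Σt_2 = 18.12 km; Σ(ρt)_1 = 81094.316; Σ(ρt)_2 = 49485.72 (in km·kg/m³).
e = (31.041 − 18.12) − (81094.316 − 49485.72) / 3316 = 3.39 km.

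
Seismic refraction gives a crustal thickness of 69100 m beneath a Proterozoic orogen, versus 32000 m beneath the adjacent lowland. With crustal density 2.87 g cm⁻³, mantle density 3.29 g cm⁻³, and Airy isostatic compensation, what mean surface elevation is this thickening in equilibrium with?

4740 m

Excess crust Δ = 69100 m − 32000 m = 37100 m, split between elevation h and root r with h + r = Δ.
Airy balance ρ_c h = (ρ_m − ρ_c) r gives r = h ρ_c/(ρ_m − ρ_c), so h (1 + ρ_c/(ρ_m − ρ_c)) = Δ, i.e. h = Δ (ρ_m − ρ_c)/ρ_m.
h = 37100 m × 0.42/3.29 = 4740 m.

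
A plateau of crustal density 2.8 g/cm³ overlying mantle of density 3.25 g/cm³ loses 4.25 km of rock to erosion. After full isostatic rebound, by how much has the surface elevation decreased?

0.588 km

Rebound u = e ρ_c/ρ_m = 4.25 km × 2.8/3.25 = 3.662 km.
Net surface drop = e − u = 4.25 km − 3.662 km = e (ρ_m − ρ_c)/ρ_m = 0.588 km.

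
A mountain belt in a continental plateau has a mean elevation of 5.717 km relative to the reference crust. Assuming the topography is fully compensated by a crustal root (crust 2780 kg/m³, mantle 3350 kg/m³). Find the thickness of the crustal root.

For local isostatic compensation: the weight of the topography is balanced by the buoyancy of the root, ρ_c h = (ρ_m − ρ_c) r.
r = h · ρ_c / (ρ_m − ρ_c) = 5.717 km × 2780 / (3350 − 2780) = 27.9 km.

27.9 km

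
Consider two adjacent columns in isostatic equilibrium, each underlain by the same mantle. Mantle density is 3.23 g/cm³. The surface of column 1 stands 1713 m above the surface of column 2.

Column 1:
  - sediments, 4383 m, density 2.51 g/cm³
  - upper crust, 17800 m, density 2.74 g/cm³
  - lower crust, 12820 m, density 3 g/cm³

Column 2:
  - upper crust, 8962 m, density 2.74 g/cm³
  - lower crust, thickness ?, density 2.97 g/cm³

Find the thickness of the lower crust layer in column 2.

Take the compensation level at the base of the deeper column (depth z_c below the surface of column 1) and equate Σ ρ_i t_i down to z_c; mantle fills any gap and the z_c terms cancel.
Column 1: 4383×2.51 + 17800×2.74 + 12820×3 + (z_c − 35003)×3.23
Column 2: 1713×0 + 8962×2.74 + x×2.97 + (z_c − 1713 − 8962 − x)×3.23
The z_c×3.23 term appears on both sides and cancels. Collect the known terms of each column as K = Σ(ρt)_known − 3.23 × (depth of known layers): K_1 = 98233.33 − 3.23×35003 = −14826.36; K_2 = 24555.88 − 3.23×(1713 + 8962) = −9924.37.
Balance: K_1 = K_2 − x×(3.23 − 2.97), so x = (K_2 − K_1)/(3.23 − 2.97) = 4901.99/0.26 = 18900 m.

18900 m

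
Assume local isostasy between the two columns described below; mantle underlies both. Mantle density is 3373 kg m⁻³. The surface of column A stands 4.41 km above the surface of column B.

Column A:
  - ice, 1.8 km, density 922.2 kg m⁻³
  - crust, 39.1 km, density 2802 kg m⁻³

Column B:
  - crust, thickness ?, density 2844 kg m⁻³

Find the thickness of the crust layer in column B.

Take the compensation level at the base of the deeper column (depth z_c below the surface of column A) and equate Σ ρ_i t_i down to z_c; mantle fills any gap and the z_c terms cancel.
Column A: 1.8×922.2 + 39.1×2802 + (z_c − 40.9)×3373
Column B: 4.41×0 + x×2844 + (z_c − 4.41 − 0 − x)×3373
The z_c×3373 term appears on both sides and cancels. Collect the known terms of each column as K = Σ(ρt)_known − 3373 × (depth of known layers): K_A = 111218.16 − 3373×40.9 = −26737.54; K_B = 0 − 3373×(4.41 + 0) = −14874.93.
Balance: K_A = K_B − x×(3373 − 2844), so x = (K_B − K_A)/(3373 − 2844) = 11862.6/529 = 22.4 km.

22.4 km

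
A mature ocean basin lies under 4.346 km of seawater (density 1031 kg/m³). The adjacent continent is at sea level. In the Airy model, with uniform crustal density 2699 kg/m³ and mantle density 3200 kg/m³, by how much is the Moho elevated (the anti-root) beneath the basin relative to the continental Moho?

14.5 km

For local isostatic compensation: replacing crust with seawater at the top is compensated by replacing crust with mantle at the base: d (ρ_c − ρ_w) = a (ρ_m − ρ_c).
a = d (ρ_c − ρ_w)/(ρ_m − ρ_c) = 4.346 km × 1668/501 = 14.5 km.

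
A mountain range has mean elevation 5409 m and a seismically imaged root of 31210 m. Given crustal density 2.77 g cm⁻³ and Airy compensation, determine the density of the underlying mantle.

3.25 g cm⁻³

Airy balance: ρ_c h = (ρ_m − ρ_c) r → ρ_m = ρ_c (1 + h/r).
ρ_m = 2.77 × (1 + 5409 m/31210 m) = 3.25 g cm⁻³.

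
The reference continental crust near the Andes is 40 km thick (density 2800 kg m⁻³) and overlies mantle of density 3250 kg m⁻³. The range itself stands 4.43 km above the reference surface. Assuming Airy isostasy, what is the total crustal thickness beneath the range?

Root depth r = h ρ_c / (ρ_m − ρ_c) = 4.43 km × 2800 / 450 = 27.56 km.
Total thickness = T + h + r = 40 km + 4.43 km + 27.56 km = 72 km.

72 km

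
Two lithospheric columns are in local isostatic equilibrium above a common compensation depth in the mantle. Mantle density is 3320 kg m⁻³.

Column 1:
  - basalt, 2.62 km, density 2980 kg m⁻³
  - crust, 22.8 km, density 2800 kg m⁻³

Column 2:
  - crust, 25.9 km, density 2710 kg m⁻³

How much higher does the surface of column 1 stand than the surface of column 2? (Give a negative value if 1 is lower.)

For any compensation level in the mantle, the mantle terms cancel and isostasy reduces to e = (Σt_1 − Σt_2) − (Σ(ρt)_1 − Σ(ρt)_2) / ρ_m.
Σt_1 = 25.42 km; Σt_2 = 25.9 km; Σ(ρt)_1 = 71647.6; Σ(ρt)_2 = 70189 (in km·kg m⁻³).
e = (25.42 − 25.9) − (71647.6 − 70189) / 3320 = −0.919 km.

−0.919 km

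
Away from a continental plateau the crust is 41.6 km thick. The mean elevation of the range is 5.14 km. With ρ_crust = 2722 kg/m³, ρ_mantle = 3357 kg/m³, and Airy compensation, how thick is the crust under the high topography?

68.8 km

Root depth r = h ρ_c / (ρ_m − ρ_c) = 5.14 km × 2722 / 635 = 22.03 km.
Total thickness = T + h + r = 41.6 km + 5.14 km + 22.03 km = 68.8 km.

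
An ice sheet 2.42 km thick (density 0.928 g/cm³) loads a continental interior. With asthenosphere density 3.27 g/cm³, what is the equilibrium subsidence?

0.687 km

Isostatic balance requires: the ice load ρ_ice t is balanced by mantle displaced below, ρ_m s.
s = t ρ_ice / ρ_m = 2.42 km × 0.928/3.27 = 0.687 km.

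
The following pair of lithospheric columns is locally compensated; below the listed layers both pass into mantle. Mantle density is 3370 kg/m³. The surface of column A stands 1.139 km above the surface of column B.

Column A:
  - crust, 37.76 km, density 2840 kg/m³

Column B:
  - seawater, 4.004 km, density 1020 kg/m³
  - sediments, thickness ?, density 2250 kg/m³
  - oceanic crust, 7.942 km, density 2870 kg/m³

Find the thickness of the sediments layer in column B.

2.49 km

Take the compensation level at the base of the deeper column (depth z_c below the surface of column A) and equate Σ ρ_i t_i down to z_c; mantle fills any gap and the z_c terms cancel.
Column A: 37.76×2840 + (z_c − 37.76)×3370
Column B: 1.139×0 + 4.004×1020 + x×2250 + 7.942×2870 + (z_c − 1.139 − 11.946 − x)×3370
The z_c×3370 term appears on both sides and cancels. Collect the known terms of each column as K = Σ(ρt)_known − 3370 × (depth of known layers): K_A = 107238.4 − 3370×37.76 = −20012.8; K_B = 26877.62 − 3370×(1.139 + 11.946) = −17218.83.
Balance: K_A = K_B − x×(3370 − 2250), so x = (K_B − K_A)/(3370 − 2250) = 2793.97/1120 = 2.49 km.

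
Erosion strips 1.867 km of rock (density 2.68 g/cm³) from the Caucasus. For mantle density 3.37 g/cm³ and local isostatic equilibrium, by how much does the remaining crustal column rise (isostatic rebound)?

1.48 km

Unloading: uplift u = e ρ_c/ρ_m = 1.867 km × 2.68/3.37 = 1.48 km.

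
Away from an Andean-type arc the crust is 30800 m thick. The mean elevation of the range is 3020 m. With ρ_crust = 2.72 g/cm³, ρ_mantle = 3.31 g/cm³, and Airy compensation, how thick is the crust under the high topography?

Root depth r = h ρ_c / (ρ_m − ρ_c) = 3020 m × 2.72 / 0.59 = 13920 m.
Total thickness = T + h + r = 30800 m + 3020 m + 13920 m = 47700 m.

47700 m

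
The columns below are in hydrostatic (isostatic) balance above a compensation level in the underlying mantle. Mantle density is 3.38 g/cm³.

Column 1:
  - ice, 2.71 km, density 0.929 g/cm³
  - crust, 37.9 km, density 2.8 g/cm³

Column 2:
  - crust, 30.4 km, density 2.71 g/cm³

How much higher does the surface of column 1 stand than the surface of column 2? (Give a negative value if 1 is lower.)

For any compensation level in the mantle, the mantle terms cancel and isostasy reduces to e = (Σt_1 − Σt_2) − (Σ(ρt)_1 − Σ(ρt)_2) / ρ_m.
Σt_1 = 40.61 km; Σt_2 = 30.4 km; Σ(ρt)_1 = 108.63759; Σ(ρt)_2 = 82.384 (in km·g/cm³).
e = (40.61 − 30.4) − (108.63759 − 82.384) / 3.38 = 2.44 km.

2.44 km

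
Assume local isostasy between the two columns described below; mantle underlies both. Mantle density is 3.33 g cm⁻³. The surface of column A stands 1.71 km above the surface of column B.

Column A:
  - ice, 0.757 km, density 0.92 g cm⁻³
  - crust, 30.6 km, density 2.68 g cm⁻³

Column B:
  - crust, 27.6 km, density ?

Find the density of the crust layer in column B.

2.75 g cm⁻³

Take the compensation level at the base of the deeper column (depth z_c below the surface of column A) and equate Σ ρ_i t_i down to z_c; mantle fills any gap and the z_c terms cancel.
Column A: 0.757×0.92 + 30.6×2.68 + (z_c − 31.357)×3.33
Column B: 1.71×0 + 27.6×ρ + (z_c − 1.71 − 27.6)×3.33
The z_c×3.33 term appears on both sides and cancels. Collect the known terms of each column as K = Σ(ρt)_known − 3.33 × (depth of known layers): K_A = 82.70444 − 3.33×31.357 = −21.71437; K_B = 0 − 3.33×(1.71 + 27.6) = −97.6023.
Balance: K_A = K_B + 27.6×ρ, so ρ = (K_A − K_B)/27.6 = 75.8879/27.6 = 2.75 g cm⁻³.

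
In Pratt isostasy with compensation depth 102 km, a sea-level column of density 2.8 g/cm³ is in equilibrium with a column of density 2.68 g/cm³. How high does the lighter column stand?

4.57 km

ρ_ref D = ρ (D + h) → h = D (ρ_ref − ρ)/ρ.
h = 102 km × (2.8 − 2.68)/2.68 = 4.57 km.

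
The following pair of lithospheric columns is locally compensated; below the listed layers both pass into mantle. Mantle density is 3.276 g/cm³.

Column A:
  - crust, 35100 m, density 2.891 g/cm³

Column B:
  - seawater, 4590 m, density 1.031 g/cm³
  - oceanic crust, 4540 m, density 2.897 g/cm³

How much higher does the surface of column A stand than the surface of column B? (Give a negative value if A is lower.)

454 m

For any compensation level in the mantle, the mantle terms cancel and isostasy reduces to e = (Σt_A − Σt_B) − (Σ(ρt)_A − Σ(ρt)_B) / ρ_m.
Σt_A = 35100 m; Σt_B = 9130 m; Σ(ρt)_A = 101474.1; Σ(ρt)_B = 17884.67 (in m·g/cm³).
e = (35100 − 9130) − (101474.1 − 17884.67) / 3.276 = 454 m.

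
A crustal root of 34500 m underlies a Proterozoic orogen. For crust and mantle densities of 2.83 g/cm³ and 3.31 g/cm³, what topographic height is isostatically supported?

5850 m

Equating mass per unit area of the two columns: ρ_c h = (ρ_m − ρ_c) r.
h = r (ρ_m − ρ_c) / ρ_c = 34500 m × (3.31 − 2.83) / 2.83 = 5850 m.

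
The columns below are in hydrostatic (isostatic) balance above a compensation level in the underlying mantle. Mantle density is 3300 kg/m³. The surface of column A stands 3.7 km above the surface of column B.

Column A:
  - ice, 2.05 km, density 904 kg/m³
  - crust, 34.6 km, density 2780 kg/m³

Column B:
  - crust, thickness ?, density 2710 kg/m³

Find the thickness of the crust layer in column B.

Take the compensation level at the base of the deeper column (depth z_c below the surface of column A) and equate Σ ρ_i t_i down to z_c; mantle fills any gap and the z_c terms cancel.
Column A: 2.05×904 + 34.6×2780 + (z_c − 36.65)×3300
Column B: 3.7×0 + x×2710 + (z_c − 3.7 − 0 − x)×3300
The z_c×3300 term appears on both sides and cancels. Collect the known terms of each column as K = Σ(ρt)_known − 3300 × (depth of known layers): K_A = 98041.2 − 3300×36.65 = −22903.8; K_B = 0 − 3300×(3.7 + 0) = −12210.
Balance: K_A = K_B − x×(3300 − 2710), so x = (K_B − K_A)/(3300 − 2710) = 10693.8/590 = 18.1 km.

18.1 km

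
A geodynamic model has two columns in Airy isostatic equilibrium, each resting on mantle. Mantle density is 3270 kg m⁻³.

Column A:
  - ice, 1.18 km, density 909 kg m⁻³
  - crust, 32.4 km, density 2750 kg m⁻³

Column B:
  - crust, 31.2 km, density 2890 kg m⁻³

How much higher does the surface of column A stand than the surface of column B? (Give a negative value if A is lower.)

For any compensation level in the mantle, the mantle terms cancel and isostasy reduces to e = (Σt_A − Σt_B) − (Σ(ρt)_A − Σ(ρt)_B) / ρ_m.
Σt_A = 33.58 km; Σt_B = 31.2 km; Σ(ρt)_A = 90172.62; Σ(ρt)_B = 90168 (in km·kg m⁻³).
e = (33.58 − 31.2) − (90172.62 − 90168) / 3270 = 2.38 km.

2.38 km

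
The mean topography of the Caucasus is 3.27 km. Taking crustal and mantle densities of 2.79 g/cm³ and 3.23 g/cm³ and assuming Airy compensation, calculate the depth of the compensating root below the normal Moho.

By Archimedes' principle applied to the lithosphere: the weight of the topography is balanced by the buoyancy of the root, ρ_c h = (ρ_m − ρ_c) r.
r = h · ρ_c / (ρ_m − ρ_c) = 3.27 km × 2.79 / (3.23 − 2.79) = 20.7 km.

20.7 km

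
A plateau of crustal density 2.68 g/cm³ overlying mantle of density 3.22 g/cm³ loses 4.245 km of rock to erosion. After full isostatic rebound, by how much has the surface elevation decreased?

Rebound u = e ρ_c/ρ_m = 4.245 km × 2.68/3.22 = 3.533 km.
Net surface drop = e − u = 4.245 km − 3.533 km = e (ρ_m − ρ_c)/ρ_m = 0.712 km.

0.712 km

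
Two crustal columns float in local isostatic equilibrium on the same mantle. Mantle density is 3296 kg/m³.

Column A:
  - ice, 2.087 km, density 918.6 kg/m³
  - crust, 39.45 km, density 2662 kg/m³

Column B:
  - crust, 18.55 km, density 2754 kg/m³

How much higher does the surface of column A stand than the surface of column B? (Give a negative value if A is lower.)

For any compensation level in the mantle, the mantle terms cancel and isostasy reduces to e = (Σt_A − Σt_B) − (Σ(ρt)_A − Σ(ρt)_B) / ρ_m.
Σt_A = 41.537 km; Σt_B = 18.55 km; Σ(ρt)_A = 106933.018; Σ(ρt)_B = 51086.7 (in km·kg/m³).
e = (41.537 − 18.55) − (106933.018 − 51086.7) / 3296 = 6.04 km.

6.04 km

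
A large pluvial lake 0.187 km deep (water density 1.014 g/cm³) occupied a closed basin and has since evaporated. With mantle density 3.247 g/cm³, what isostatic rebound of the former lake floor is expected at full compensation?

u = d ρ_w/ρ_m = 0.187 km × 1.014/3.247 = 0.0584 km.

0.0584 km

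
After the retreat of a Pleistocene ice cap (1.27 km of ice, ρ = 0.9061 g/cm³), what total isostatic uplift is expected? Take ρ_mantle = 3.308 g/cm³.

0.348 km

Removing the load lets mantle flow back in; uplift u satisfies ρ_ice t = ρ_m u.
u = t ρ_ice/ρ_m = 1.27 km × 0.9061/3.308 = 0.348 km.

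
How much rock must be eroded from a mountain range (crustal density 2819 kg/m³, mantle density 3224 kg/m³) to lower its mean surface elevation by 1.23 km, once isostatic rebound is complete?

9.79 km

Net drop Δ = e − u = e − e ρ_c/ρ_m = e (ρ_m − ρ_c)/ρ_m.
e = Δ ρ_m/(ρ_m − ρ_c) = 1.23 km × 3224/405 = 9.79 km.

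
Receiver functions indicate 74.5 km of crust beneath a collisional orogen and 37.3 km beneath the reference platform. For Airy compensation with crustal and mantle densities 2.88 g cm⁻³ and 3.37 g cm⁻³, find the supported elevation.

5.41 km

Excess crust Δ = 74.5 km − 37.3 km = 37.2 km, split between elevation h and root r with h + r = Δ.
Airy balance ρ_c h = (ρ_m − ρ_c) r gives r = h ρ_c/(ρ_m − ρ_c), so h (1 + ρ_c/(ρ_m − ρ_c)) = Δ, i.e. h = Δ (ρ_m − ρ_c)/ρ_m.
h = 37.2 km × 0.49/3.37 = 5.41 km.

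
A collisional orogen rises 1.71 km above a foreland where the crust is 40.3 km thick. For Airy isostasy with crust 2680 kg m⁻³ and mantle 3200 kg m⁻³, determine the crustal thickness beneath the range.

50.8 km

Root depth r = h ρ_c / (ρ_m − ρ_c) = 1.71 km × 2680 / 520 = 8.813 km.
Total thickness = T + h + r = 40.3 km + 1.71 km + 8.813 km = 50.8 km.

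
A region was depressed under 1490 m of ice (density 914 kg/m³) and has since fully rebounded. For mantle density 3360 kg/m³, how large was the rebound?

405 m

Removing the load lets mantle flow back in; uplift u satisfies ρ_ice t = ρ_m u.
u = t ρ_ice/ρ_m = 1490 m × 914/3360 = 405 m.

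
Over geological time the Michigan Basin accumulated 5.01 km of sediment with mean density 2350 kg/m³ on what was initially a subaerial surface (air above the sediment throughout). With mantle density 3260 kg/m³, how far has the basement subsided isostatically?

3.61 km

Subaerial load: s = t ρ_sed / ρ_m = 5.01 km × 2350/3260 = 3.61 km.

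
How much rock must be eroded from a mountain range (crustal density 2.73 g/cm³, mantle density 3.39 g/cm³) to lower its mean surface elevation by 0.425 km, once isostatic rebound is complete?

2.18 km

Net drop Δ = e − u = e − e ρ_c/ρ_m = e (ρ_m − ρ_c)/ρ_m.
e = Δ ρ_m/(ρ_m − ρ_c) = 0.425 km × 3.39/0.66 = 2.18 km.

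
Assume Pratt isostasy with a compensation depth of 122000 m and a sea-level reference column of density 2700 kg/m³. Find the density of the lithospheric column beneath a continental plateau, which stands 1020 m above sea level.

2680 kg/m³

Pratt balance: ρ_ref D = ρ (D + h).
ρ = ρ_ref D/(D + h) = 2700 × 122000 m/(122000 m + 1020 m) = 2680 kg/m³.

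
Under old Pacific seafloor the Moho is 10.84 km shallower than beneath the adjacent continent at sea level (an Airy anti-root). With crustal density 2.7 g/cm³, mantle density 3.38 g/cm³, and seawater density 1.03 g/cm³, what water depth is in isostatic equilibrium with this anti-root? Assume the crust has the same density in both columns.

4.41 km

Replacing a thickness d of crust by seawater at the top must be balanced by replacing crust with mantle at the base: d (ρ_c − ρ_w) = a (ρ_m − ρ_c).
d = a (ρ_m − ρ_c)/(ρ_c − ρ_w) = 10.84 km × 0.68/1.67 = 4.41 km.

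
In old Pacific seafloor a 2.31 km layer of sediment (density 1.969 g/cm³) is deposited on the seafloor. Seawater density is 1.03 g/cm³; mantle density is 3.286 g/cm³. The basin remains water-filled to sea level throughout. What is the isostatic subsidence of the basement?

0.961 km

Submarine loading: the sediment displaces seawater, and the subsidence is in turn flooded, so s (ρ_m − ρ_w) = t (ρ_sed − ρ_w).
s = 2.31 km × (1.969 − 1.03) / (3.286 − 1.03) = 0.961 km.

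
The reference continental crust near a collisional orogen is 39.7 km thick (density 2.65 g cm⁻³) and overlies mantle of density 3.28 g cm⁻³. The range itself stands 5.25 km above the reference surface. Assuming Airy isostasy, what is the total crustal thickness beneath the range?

Root depth r = h ρ_c / (ρ_m − ρ_c) = 5.25 km × 2.65 / 0.63 = 22.08 km.
Total thickness = T + h + r = 39.7 km + 5.25 km + 22.08 km = 67 km.

67 km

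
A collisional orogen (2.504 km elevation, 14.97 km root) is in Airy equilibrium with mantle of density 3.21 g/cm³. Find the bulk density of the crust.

ρ_c h = (ρ_m − ρ_c) r → ρ_c (h + r) = ρ_m r → ρ_c = ρ_m r / (h + r).
ρ_c = 3.21 × 14.97 km / (2.504 km + 14.97 km) = 2.75 g/cm³.

2.75 g/cm³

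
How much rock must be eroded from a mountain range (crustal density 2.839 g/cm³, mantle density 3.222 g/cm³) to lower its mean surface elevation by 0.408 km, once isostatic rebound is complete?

3.43 km

Net drop Δ = e − u = e − e ρ_c/ρ_m = e (ρ_m − ρ_c)/ρ_m.
e = Δ ρ_m/(ρ_m − ρ_c) = 0.408 km × 3.222/0.383 = 3.43 km.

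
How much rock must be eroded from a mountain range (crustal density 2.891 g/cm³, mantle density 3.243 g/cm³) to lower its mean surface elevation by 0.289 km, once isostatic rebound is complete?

2.66 km

Net drop Δ = e − u = e − e ρ_c/ρ_m = e (ρ_m − ρ_c)/ρ_m.
e = Δ ρ_m/(ρ_m − ρ_c) = 0.289 km × 3.243/0.352 = 2.66 km.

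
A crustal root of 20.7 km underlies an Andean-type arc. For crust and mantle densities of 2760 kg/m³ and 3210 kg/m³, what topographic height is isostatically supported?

For local isostatic compensation: ρ_c h = (ρ_m − ρ_c) r.
h = r (ρ_m − ρ_c) / ρ_c = 20.7 km × (3210 − 2760) / 2760 = 3.38 km.

3.38 km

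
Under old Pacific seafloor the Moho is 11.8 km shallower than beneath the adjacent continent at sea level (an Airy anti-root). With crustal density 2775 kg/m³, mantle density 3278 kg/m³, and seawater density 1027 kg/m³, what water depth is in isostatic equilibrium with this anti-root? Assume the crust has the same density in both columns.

Replacing a thickness d of crust by seawater at the top must be balanced by replacing crust with mantle at the base: d (ρ_c − ρ_w) = a (ρ_m − ρ_c).
d = a (ρ_m − ρ_c)/(ρ_c − ρ_w) = 11.8 km × 503/1748 = 3.4 km.

3.4 km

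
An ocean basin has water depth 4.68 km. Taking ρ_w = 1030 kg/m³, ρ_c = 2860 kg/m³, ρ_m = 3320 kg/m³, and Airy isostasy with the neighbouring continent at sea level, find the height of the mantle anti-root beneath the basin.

For local isostatic compensation: replacing crust with seawater at the top is compensated by replacing crust with mantle at the base: d (ρ_c − ρ_w) = a (ρ_m − ρ_c).
a = d (ρ_c − ρ_w)/(ρ_m − ρ_c) = 4.68 km × 1830/460 = 18.6 km.

18.6 km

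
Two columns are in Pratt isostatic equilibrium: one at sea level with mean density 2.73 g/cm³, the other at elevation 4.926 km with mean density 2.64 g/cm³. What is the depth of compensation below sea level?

ρ_ref D = ρ (D + h) → D (ρ_ref − ρ) = ρ h.
D = ρ h/(ρ_ref − ρ) = 2.64 × 4.926 km/(2.73 − 2.64) = 144 km.

144 km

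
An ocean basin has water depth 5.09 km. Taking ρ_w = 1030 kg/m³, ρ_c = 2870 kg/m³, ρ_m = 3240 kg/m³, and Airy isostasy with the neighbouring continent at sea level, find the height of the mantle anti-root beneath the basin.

Balancing pressure at the compensation depth: replacing crust with seawater at the top is compensated by replacing crust with mantle at the base: d (ρ_c − ρ_w) = a (ρ_m − ρ_c).
a = d (ρ_c − ρ_w)/(ρ_m − ρ_c) = 5.09 km × 1840/370 = 25.3 km.

25.3 km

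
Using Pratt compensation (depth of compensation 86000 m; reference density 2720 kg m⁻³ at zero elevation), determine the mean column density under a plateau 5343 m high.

2560 kg m⁻³

Pratt balance: ρ_ref D = ρ (D + h).
ρ = ρ_ref D/(D + h) = 2720 × 86000 m/(86000 m + 5343 m) = 2560 kg m⁻³.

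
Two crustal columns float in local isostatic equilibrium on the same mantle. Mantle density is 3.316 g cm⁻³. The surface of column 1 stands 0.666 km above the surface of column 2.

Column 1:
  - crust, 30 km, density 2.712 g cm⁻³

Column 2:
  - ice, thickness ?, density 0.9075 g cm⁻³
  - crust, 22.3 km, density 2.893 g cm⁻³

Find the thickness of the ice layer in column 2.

2.69 km

Take the compensation level at the base of the deeper column (depth z_c below the surface of column 1) and equate Σ ρ_i t_i down to z_c; mantle fills any gap and the z_c terms cancel.
Column 1: 30×2.712 + (z_c − 30)×3.316
Column 2: 0.666×0 + x×0.9075 + 22.3×2.893 + (z_c − 0.666 − 22.3 − x)×3.316
The z_c×3.316 term appears on both sides and cancels. Collect the known terms of each column as K = Σ(ρt)_known − 3.316 × (depth of known layers): K_1 = 81.36 − 3.316×30 = −18.12; K_2 = 64.5139 − 3.316×(0.666 + 22.3) = −11.641356.
Balance: K_1 = K_2 − x×(3.316 − 0.9075), so x = (K_2 − K_1)/(3.316 − 0.9075) = 6.47864/2.4085 = 2.69 km.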